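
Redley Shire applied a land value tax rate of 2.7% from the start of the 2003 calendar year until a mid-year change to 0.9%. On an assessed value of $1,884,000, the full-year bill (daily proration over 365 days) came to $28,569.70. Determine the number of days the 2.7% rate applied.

Let d = days at the first rate; then 365 − d days at the second rate.
$1,884,000 × [2.7%·d + 0.9%·(365−d)] / 365 = $28,569.70
Solving gives d = 125, so the new rate took effect on 6 May 2003.

125 days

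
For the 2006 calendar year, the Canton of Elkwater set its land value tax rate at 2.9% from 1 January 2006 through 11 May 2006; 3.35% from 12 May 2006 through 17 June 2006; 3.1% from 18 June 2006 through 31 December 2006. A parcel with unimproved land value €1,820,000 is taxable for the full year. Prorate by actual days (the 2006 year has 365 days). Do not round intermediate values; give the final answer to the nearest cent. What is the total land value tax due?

€55,574.82

1 January – 11 May 2006: 131 days at 2.9% → €1,820,000 × 2.9% × 131/365 = €18,942.9589
12 May – 17 June 2006: 37 days at 3.35% → €1,820,000 × 3.35% × 37/365 = €6,180.5205
18 June – 31 December 2006: 197 days at 3.1% → €1,820,000 × 3.1% × 197/365 = €30,451.3425
Total = €55,574.8219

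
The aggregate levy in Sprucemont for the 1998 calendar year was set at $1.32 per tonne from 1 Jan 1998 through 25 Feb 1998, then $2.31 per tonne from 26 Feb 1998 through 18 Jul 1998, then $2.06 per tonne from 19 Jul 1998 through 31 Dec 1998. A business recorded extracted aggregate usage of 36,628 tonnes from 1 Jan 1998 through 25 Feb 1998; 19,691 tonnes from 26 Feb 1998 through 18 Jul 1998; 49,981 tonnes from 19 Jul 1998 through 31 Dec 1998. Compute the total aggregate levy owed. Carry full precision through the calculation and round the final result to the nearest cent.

$196796.03

1 Jan – 25 Feb 1998: 36,628 tonnes at $1.32/tonne → $48348.96
26 Feb – 18 Jul 1998: 19,691 tonnes at $2.31/tonne → $45486.21
19 Jul – 31 Dec 1998: 49,981 tonnes at $2.06/tonne → $102960.86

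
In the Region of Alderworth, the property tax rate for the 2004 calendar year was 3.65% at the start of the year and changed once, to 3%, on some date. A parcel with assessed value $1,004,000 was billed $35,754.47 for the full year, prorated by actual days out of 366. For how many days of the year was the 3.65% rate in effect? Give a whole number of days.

Let d = days at the first rate; then 366 − d days at the second rate.
$1,004,000 × [3.65%·d + 3%·(366−d)] / 366 = $35,754.47
Solving gives d = 316, so the new rate took effect on 12 November 2004.

316 days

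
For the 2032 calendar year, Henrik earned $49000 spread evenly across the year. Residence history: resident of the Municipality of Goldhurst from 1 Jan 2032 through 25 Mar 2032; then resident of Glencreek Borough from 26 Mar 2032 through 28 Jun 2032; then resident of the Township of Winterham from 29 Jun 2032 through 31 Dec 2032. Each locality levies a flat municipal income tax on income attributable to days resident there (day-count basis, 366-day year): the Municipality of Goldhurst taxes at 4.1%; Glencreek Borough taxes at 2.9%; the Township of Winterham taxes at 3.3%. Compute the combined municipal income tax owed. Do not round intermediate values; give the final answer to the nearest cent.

The Municipality of Goldhurst, 1 Jan – 25 Mar 2032: 85 days → $49000 × 4.1% × 85/366 = $466.5710
Glencreek Borough, 26 Mar – 28 Jun 2032: 95 days → $49000 × 2.9% × 95/366 = $368.8388
The Township of Winterham, 29 Jun – 31 Dec 2032: 186 days → $49000 × 3.3% × 186/366 = $821.7541
Total = $1657.1639

$1657.16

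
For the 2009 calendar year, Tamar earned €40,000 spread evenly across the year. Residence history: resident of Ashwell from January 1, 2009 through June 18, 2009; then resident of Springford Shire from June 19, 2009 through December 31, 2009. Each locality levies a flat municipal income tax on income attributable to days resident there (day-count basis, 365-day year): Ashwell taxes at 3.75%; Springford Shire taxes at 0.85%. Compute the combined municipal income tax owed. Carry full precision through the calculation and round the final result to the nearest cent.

Ashwell, January 1 – June 18, 2009: 169 days → €40,000 × 3.75% × 169/365 = €694.5205
Springford Shire, June 19 – December 31, 2009: 196 days → €40,000 × 0.85% × 196/365 = €182.5753
Total = €877.0959

€877.10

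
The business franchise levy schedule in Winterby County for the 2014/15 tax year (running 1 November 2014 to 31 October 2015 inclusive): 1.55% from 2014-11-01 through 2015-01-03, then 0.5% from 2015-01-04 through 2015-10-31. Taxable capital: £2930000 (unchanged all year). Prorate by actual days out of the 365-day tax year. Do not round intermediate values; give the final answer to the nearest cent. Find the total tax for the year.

2014-11-01 to 2015-01-03: 64 days at 1.55% → £2930000 × 1.55% × 64/365 = £7963.1781
2015-01-04 to 2015-10-31: 301 days at 0.5% → £2930000 × 0.5% × 301/365 = £12081.2329
Total = £20044.4110

£20044.41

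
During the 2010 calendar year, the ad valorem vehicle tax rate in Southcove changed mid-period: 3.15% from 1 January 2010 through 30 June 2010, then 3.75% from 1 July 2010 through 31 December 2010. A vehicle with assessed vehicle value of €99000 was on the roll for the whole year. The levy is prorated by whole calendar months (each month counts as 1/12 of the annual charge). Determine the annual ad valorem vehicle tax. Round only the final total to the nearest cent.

€3415.50

1 January – 30 June 2010: 6 months at 3.15% → €99000 × 3.15% × 6/12 = €1559.2500
1 July – 31 December 2010: 6 months at 3.75% → €99000 × 3.75% × 6/12 = €1856.2500
Total = €3415.5000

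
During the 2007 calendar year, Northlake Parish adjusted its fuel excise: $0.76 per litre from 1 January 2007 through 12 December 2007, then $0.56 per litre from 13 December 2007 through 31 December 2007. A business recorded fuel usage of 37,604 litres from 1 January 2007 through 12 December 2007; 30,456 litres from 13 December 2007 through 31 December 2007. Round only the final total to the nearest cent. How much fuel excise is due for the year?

$45,634.40

1 January – 12 December 2007: 37,604 litres at $0.76/litre → $28,579.04
13 December – 31 December 2007: 30,456 litres at $0.56/litre → $17,055.36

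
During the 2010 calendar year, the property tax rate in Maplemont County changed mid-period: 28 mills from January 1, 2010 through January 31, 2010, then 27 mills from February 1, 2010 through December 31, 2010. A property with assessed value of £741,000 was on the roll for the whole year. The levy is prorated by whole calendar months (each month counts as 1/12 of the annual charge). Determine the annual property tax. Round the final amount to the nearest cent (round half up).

January 1 – January 31, 2010: 1 month at 28 mills → £741,000 × 2.8% × 1/12 = £1,729.0000
February 1 – December 31, 2010: 11 months at 27 mills → £741,000 × 2.7% × 11/12 = £18,339.7500
Total = £20,068.7500

£20,068.75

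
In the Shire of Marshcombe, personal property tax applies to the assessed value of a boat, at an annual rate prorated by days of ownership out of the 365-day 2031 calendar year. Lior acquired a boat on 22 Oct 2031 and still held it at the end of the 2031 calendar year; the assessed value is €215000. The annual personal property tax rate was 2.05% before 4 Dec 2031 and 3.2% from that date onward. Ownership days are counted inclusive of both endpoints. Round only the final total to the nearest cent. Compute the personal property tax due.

€1047.02

22 Oct – 3 Dec 2031: 43 days at 2.05% → €215000 × 2.05% × 43/365 = €519.2397
4 Dec – 31 Dec 2031: 28 days at 3.2% → €215000 × 3.2% × 28/365 = €527.7808
Total = €1047.0205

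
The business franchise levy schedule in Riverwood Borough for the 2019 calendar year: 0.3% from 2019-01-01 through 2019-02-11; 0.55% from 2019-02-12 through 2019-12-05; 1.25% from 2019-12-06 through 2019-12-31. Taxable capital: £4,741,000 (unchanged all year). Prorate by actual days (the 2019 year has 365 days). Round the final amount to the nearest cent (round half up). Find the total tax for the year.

£27,075.66

2019-01-01 to 2019-02-11: 42 days at 0.3% → £4,741,000 × 0.3% × 42/365 = £1,636.6192
2019-02-12 to 2019-12-05: 297 days at 0.55% → £4,741,000 × 0.55% × 297/365 = £21,217.5986
2019-12-06 to 2019-12-31: 26 days at 1.25% → £4,741,000 × 1.25% × 26/365 = £4,221.4384
Total = £27,075.6562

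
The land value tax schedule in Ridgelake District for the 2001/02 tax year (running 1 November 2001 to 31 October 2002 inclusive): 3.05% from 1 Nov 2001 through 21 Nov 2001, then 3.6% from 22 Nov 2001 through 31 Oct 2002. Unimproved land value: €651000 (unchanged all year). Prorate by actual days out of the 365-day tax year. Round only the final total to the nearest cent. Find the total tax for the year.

€23230.00

1 Nov – 21 Nov 2001: 21 days at 3.05% → €651000 × 3.05% × 21/365 = €1142.3712
22 Nov 2001 – 31 Oct 2002: 344 days at 3.6% → €651000 × 3.6% × 344/365 = €22087.6274
Total = €23229.9986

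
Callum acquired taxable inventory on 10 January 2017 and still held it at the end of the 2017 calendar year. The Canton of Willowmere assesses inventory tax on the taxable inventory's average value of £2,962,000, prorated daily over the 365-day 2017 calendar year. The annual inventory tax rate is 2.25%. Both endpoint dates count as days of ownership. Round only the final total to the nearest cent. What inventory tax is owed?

£65,001.70

Days held (10 January – 31 December 2017): 356 out of 365
Tax = £2,962,000 × 2.25% × 356/365 = £65,001.6986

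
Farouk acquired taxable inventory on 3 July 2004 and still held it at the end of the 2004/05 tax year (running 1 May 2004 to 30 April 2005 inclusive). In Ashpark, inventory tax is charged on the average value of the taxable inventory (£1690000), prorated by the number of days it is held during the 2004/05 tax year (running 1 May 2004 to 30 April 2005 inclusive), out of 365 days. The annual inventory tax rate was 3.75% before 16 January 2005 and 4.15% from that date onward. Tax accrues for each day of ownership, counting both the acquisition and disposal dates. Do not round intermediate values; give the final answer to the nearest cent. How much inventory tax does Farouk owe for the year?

3 July 2004 – 15 January 2005: 197 days at 3.75% → £1690000 × 3.75% × 197/365 = £34205.1370
16 January – 30 April 2005: 105 days at 4.15% → £1690000 × 4.15% × 105/365 = £20175.8219
Total = £54380.9589

£54380.96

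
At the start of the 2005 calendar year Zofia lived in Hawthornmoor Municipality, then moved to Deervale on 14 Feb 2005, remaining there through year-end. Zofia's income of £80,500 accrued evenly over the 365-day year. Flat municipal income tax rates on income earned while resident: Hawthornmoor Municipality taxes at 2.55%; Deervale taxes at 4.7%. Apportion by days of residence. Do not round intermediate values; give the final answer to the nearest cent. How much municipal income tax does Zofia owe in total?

Hawthornmoor Municipality, 1 Jan – 13 Feb 2005: 44 days → £80,500 × 2.55% × 44/365 = £247.4548
Deervale, 14 Feb – 31 Dec 2005: 321 days → £80,500 × 4.7% × 321/365 = £3,327.4068
Total = £3,574.8616

£3,574.86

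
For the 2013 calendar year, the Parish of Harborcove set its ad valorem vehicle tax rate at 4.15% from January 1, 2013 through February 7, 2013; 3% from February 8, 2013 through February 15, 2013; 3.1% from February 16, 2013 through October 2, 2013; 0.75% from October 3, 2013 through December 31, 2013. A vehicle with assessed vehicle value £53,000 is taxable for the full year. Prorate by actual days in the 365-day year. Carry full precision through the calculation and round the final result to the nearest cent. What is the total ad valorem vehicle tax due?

January 1 – February 7, 2013: 38 days at 4.15% → £53,000 × 4.15% × 38/365 = £228.9890
February 8 – February 15, 2013: 8 days at 3% → £53,000 × 3% × 8/365 = £34.8493
February 16 – October 2, 2013: 229 days at 3.1% → £53,000 × 3.1% × 229/365 = £1,030.8137
October 3 – December 31, 2013: 90 days at 0.75% → £53,000 × 0.75% × 90/365 = £98.0137
Total = £1,392.6658

£1,392.67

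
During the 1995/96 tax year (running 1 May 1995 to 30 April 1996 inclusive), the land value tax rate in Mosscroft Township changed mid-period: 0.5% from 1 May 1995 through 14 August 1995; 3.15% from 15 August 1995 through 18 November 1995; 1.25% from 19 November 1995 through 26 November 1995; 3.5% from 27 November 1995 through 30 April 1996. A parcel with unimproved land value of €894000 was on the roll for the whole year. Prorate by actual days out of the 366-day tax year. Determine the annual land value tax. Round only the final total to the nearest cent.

€22262.07

1 May – 14 August 1995: 106 days at 0.5% → €894000 × 0.5% × 106/366 = €1294.5902
15 August – 18 November 1995: 96 days at 3.15% → €894000 × 3.15% × 96/366 = €7386.4918
19 November – 26 November 1995: 8 days at 1.25% → €894000 × 1.25% × 8/366 = €244.2623
27 November 1995 – 30 April 1996: 156 days at 3.5% → €894000 × 3.5% × 156/366 = €13336.7213
Total = €22262.0656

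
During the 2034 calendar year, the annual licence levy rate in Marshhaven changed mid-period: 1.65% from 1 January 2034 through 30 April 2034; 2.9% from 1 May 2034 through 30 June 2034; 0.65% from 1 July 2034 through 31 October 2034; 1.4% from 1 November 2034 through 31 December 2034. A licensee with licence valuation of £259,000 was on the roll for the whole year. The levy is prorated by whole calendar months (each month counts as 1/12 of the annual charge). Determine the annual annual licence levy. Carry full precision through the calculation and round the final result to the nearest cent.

1 January – 30 April 2034: 4 months at 1.65% → £259,000 × 1.65% × 4/12 = £1,424.5000
1 May – 30 June 2034: 2 months at 2.9% → £259,000 × 2.9% × 2/12 = £1,251.8333
1 July – 31 October 2034: 4 months at 0.65% → £259,000 × 0.65% × 4/12 = £561.1667
1 November – 31 December 2034: 2 months at 1.4% → £259,000 × 1.4% × 2/12 = £604.3333
Total = £3,841.8333

£3,841.83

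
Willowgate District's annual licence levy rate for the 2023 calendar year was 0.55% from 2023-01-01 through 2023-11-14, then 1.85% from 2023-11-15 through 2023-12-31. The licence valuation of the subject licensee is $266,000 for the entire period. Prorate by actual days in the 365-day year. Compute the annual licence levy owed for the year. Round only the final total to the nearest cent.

2023-01-01 to 2023-11-14: 318 days at 0.55% → $266,000 × 0.55% × 318/365 = $1,274.6137
2023-11-15 to 2023-12-31: 47 days at 1.85% → $266,000 × 1.85% × 47/365 = $633.6630
Total = $1,908.2767

$1,908.28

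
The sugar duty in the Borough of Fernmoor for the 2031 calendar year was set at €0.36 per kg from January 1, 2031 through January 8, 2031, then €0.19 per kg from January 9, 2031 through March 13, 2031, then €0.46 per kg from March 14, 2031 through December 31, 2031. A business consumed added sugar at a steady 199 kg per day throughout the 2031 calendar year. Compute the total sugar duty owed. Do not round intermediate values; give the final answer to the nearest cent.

January 1 – January 8, 2031: 8 days × 199 kg/day = 1,592 kg at €0.36/kg → €573.12
January 9 – March 13, 2031: 64 days × 199 kg/day = 12,736 kg at €0.19/kg → €2,419.84
March 14 – December 31, 2031: 293 days × 199 kg/day = 58,307 kg at €0.46/kg → €26,821.22

€29,814.18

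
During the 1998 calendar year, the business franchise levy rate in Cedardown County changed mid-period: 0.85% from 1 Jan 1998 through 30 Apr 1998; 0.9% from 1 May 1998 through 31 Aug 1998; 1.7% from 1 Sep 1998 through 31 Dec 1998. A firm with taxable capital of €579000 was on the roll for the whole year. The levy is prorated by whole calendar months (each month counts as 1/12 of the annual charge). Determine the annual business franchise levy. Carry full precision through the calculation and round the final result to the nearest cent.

€6658.50

1 Jan – 30 Apr 1998: 4 months at 0.85% → €579000 × 0.85% × 4/12 = €1640.5000
1 May – 31 Aug 1998: 4 months at 0.9% → €579000 × 0.9% × 4/12 = €1737.0000
1 Sep – 31 Dec 1998: 4 months at 1.7% → €579000 × 1.7% × 4/12 = €3281.0000
Total = €6658.5000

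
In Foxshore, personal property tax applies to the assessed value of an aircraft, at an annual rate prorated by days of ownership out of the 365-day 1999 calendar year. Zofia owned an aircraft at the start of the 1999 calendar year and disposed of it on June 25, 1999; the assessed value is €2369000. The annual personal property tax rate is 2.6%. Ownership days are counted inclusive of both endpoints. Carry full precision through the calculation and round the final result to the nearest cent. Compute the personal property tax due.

Days held (January 1 – June 25, 1999): 176 out of 365
Tax = €2369000 × 2.6% × 176/365 = €29700.1205

€29700.12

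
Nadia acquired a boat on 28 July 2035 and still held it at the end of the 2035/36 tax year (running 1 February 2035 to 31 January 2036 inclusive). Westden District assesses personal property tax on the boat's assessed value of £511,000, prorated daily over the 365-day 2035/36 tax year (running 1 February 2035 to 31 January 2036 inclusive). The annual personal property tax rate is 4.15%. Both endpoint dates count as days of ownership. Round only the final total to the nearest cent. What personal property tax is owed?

Days held (28 July 2035 – 31 January 2036): 188 out of 365
Tax = £511,000 × 4.15% × 188/365 = £10,922.8000

£10,922.80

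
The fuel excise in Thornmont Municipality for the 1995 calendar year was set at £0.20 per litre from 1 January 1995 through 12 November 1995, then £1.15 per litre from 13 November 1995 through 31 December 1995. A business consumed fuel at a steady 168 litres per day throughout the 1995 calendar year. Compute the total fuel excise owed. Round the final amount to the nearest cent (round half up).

£20,084.40

1 January – 12 November 1995: 316 days × 168 litres/day = 53,088 litres at £0.20/litre → £10,617.60
13 November – 31 December 1995: 49 days × 168 litres/day = 8,232 litres at £1.15/litre → £9,466.80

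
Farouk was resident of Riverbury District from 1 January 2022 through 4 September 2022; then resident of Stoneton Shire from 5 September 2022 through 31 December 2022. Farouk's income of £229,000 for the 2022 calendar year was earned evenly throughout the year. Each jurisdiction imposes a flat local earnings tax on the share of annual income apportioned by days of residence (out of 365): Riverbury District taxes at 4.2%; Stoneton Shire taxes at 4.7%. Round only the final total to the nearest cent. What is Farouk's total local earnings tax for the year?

Riverbury District, 1 January – 4 September 2022: 247 days → £229,000 × 4.2% × 247/365 = £6,508.6192
Stoneton Shire, 5 September – 31 December 2022: 118 days → £229,000 × 4.7% × 118/365 = £3,479.5452
Total = £9,988.1644

£9,988.16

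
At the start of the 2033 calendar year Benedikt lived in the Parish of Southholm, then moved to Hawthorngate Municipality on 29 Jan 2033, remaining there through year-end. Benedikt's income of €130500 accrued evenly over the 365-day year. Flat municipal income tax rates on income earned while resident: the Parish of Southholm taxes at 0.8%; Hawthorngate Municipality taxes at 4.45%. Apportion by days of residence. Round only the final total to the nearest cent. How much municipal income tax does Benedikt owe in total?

The Parish of Southholm, 1 Jan – 28 Jan 2033: 28 days → €130500 × 0.8% × 28/365 = €80.0877
Hawthorngate Municipality, 29 Jan – 31 Dec 2033: 337 days → €130500 × 4.45% × 337/365 = €5361.7623
Total = €5441.8500

€5441.85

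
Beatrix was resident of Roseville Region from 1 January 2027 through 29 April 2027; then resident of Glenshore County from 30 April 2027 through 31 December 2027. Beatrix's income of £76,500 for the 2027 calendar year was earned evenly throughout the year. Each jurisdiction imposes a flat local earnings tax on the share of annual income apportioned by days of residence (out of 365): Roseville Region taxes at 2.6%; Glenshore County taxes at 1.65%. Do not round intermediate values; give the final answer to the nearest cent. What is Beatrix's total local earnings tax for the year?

Roseville Region, 1 January – 29 April 2027: 119 days → £76,500 × 2.6% × 119/365 = £648.4685
Glenshore County, 30 April – 31 December 2027: 246 days → £76,500 × 1.65% × 246/365 = £850.7219
Total = £1,499.1904

£1,499.19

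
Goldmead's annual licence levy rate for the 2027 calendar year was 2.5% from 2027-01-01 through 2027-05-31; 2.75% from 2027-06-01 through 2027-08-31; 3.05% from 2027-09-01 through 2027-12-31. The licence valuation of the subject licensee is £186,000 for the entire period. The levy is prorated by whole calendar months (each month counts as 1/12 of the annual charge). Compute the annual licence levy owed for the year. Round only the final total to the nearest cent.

£5,107.25

2027-01-01 to 2027-05-31: 5 months at 2.5% → £186,000 × 2.5% × 5/12 = £1,937.5000
2027-06-01 to 2027-08-31: 3 months at 2.75% → £186,000 × 2.75% × 3/12 = £1,278.7500
2027-09-01 to 2027-12-31: 4 months at 3.05% → £186,000 × 3.05% × 4/12 = £1,891.0000
Total = £5,107.2500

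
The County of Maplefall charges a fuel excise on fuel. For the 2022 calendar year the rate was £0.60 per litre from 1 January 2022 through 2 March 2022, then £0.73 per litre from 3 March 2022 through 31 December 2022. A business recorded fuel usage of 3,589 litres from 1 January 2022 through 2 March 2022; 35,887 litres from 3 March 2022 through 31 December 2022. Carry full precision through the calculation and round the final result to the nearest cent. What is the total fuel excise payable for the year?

1 January – 2 March 2022: 3,589 litres at £0.60/litre → £2,153.40
3 March – 31 December 2022: 35,887 litres at £0.73/litre → £26,197.51

£28,350.91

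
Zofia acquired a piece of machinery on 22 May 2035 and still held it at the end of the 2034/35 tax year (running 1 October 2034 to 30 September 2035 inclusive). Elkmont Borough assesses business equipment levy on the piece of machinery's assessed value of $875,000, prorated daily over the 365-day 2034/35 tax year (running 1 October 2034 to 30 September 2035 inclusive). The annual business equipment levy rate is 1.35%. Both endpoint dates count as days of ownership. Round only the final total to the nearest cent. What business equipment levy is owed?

$4,271.92

Days held (22 May – 30 September 2035): 132 out of 365
Tax = $875,000 × 1.35% × 132/365 = $4,271.9178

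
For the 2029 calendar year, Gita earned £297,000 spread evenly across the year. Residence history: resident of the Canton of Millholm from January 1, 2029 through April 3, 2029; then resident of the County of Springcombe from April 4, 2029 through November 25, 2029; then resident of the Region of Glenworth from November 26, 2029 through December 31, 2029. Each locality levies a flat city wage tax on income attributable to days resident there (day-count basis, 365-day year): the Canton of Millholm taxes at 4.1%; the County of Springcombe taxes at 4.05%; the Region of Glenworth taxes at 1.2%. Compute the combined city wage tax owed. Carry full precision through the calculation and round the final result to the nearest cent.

£11,231.48

The Canton of Millholm, January 1 – April 3, 2029: 93 days → £297,000 × 4.1% × 93/365 = £3,102.6329
The County of Springcombe, April 4 – November 25, 2029: 236 days → £297,000 × 4.05% × 236/365 = £7,777.3315
The Region of Glenworth, November 26 – December 31, 2029: 36 days → £297,000 × 1.2% × 36/365 = £351.5178
Total = £11,231.4822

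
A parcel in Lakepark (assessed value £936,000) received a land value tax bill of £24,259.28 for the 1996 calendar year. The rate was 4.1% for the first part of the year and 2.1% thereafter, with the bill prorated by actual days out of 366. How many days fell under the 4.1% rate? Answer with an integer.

Let d = days at the first rate; then 366 − d days at the second rate.
£936,000 × [4.1%·d + 2.1%·(366−d)] / 366 = £24,259.28
Solving gives d = 90, so the new rate took effect on March 31, 1996.

90 days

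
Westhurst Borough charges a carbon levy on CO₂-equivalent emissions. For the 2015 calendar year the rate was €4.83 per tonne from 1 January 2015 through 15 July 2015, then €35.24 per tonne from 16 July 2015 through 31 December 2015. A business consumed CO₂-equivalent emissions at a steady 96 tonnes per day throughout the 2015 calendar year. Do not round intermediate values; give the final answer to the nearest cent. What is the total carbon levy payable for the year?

1 January – 15 July 2015: 196 days × 96 tonnes/day = 18,816 tonnes at €4.83/tonne → €90,881.28
16 July – 31 December 2015: 169 days × 96 tonnes/day = 16,224 tonnes at €35.24/tonne → €571,733.76

€662,615.04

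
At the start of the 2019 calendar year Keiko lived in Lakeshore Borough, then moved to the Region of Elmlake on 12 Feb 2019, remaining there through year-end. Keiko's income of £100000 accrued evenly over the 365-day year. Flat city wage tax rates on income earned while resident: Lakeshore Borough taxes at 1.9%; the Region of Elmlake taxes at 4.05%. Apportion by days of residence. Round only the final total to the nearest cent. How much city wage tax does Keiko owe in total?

Lakeshore Borough, 1 Jan – 11 Feb 2019: 42 days → £100000 × 1.9% × 42/365 = £218.6301
The Region of Elmlake, 12 Feb – 31 Dec 2019: 323 days → £100000 × 4.05% × 323/365 = £3583.9726
Total = £3802.6027

£3802.60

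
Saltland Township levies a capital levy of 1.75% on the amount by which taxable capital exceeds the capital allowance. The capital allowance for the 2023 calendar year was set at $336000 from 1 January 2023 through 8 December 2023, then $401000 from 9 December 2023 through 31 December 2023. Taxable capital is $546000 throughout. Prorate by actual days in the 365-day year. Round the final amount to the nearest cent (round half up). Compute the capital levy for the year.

$3603.32

1 January – 8 December 2023: 342 days, exemption $336000 → ($546000 − $336000) × 1.75% × 342/365 = $3443.4247
9 December – 31 December 2023: 23 days, exemption $401000 → ($546000 − $401000) × 1.75% × 23/365 = $159.8973
Total = $3603.3219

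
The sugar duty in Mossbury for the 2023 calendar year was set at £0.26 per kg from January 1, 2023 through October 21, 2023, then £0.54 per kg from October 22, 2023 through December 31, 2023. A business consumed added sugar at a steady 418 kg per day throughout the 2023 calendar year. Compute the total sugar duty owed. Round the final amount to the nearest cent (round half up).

£47,978.04

January 1 – October 21, 2023: 294 days × 418 kg/day = 122,892 kg at £0.26/kg → £31,951.92
October 22 – December 31, 2023: 71 days × 418 kg/day = 29,678 kg at £0.54/kg → £16,026.12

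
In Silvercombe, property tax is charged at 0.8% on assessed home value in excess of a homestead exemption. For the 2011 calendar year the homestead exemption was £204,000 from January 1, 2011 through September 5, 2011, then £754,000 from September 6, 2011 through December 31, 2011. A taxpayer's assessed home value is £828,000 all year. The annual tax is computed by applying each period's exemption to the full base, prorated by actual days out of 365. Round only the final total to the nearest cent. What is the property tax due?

January 1 – September 5, 2011: 248 days, exemption £204,000 → (£828,000 − £204,000) × 0.8% × 248/365 = £3,391.8247
September 6 – December 31, 2011: 117 days, exemption £754,000 → (£828,000 − £754,000) × 0.8% × 117/365 = £189.7644
Total = £3,581.5890

£3,581.59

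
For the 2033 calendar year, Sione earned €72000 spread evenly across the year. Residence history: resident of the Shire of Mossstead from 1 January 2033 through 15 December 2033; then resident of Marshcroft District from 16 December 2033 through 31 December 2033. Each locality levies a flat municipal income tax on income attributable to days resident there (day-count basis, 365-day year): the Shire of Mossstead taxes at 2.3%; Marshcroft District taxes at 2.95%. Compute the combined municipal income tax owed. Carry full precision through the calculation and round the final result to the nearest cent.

€1676.52

The Shire of Mossstead, 1 January – 15 December 2033: 349 days → €72000 × 2.3% × 349/365 = €1583.4082
Marshcroft District, 16 December – 31 December 2033: 16 days → €72000 × 2.95% × 16/365 = €93.1068
Total = €1676.5151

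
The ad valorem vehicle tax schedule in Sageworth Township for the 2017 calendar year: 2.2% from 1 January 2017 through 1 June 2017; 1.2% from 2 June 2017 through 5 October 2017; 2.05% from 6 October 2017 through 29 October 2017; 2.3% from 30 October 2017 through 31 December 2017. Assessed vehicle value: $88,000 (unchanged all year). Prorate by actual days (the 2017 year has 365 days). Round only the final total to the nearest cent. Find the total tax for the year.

1 January – 1 June 2017: 152 days at 2.2% → $88,000 × 2.2% × 152/365 = $806.2247
2 June – 5 October 2017: 126 days at 1.2% → $88,000 × 1.2% × 126/365 = $364.5370
6 October – 29 October 2017: 24 days at 2.05% → $88,000 × 2.05% × 24/365 = $118.6192
30 October – 31 December 2017: 63 days at 2.3% → $88,000 × 2.3% × 63/365 = $349.3479
Total = $1,638.7288

$1,638.73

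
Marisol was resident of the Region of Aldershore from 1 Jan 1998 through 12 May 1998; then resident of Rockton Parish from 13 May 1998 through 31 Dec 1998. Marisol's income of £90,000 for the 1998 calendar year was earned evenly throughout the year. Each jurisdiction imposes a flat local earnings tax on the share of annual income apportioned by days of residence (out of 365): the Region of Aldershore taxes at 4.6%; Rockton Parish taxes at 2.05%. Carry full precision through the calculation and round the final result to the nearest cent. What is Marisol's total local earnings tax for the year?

£2,674.97

The Region of Aldershore, 1 Jan – 12 May 1998: 132 days → £90,000 × 4.6% × 132/365 = £1,497.2055
Rockton Parish, 13 May – 31 Dec 1998: 233 days → £90,000 × 2.05% × 233/365 = £1,177.7671
Total = £2,674.9726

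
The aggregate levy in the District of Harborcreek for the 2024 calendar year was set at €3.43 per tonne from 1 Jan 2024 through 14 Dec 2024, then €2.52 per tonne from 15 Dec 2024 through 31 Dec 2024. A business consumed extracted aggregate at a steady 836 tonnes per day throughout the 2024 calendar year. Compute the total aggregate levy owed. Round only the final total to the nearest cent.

€1,036,564.76

1 Jan – 14 Dec 2024: 349 days × 836 tonnes/day = 291,764 tonnes at €3.43/tonne → €1,000,750.52
15 Dec – 31 Dec 2024: 17 days × 836 tonnes/day = 14,212 tonnes at €2.52/tonne → €35,814.24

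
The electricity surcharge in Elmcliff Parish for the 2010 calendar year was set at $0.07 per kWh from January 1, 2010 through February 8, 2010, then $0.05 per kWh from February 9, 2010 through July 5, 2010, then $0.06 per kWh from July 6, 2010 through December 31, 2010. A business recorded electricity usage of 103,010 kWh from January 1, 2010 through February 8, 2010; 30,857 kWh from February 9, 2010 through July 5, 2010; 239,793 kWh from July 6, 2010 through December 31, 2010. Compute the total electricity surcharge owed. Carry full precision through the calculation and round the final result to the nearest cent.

$23,141.13

January 1 – February 8, 2010: 103,010 kWh at $0.07/kWh → $7,210.70
February 9 – July 5, 2010: 30,857 kWh at $0.05/kWh → $1,542.85
July 6 – December 31, 2010: 239,793 kWh at $0.06/kWh → $14,387.58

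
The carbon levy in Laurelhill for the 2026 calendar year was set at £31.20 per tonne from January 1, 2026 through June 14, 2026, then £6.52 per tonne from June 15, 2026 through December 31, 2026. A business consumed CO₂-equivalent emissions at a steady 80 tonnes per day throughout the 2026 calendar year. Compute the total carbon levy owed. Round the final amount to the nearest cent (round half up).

£516,160.00

January 1 – June 14, 2026: 165 days × 80 tonnes/day = 13,200 tonnes at £31.20/tonne → £411,840.00
June 15 – December 31, 2026: 200 days × 80 tonnes/day = 16,000 tonnes at £6.52/tonne → £104,320.00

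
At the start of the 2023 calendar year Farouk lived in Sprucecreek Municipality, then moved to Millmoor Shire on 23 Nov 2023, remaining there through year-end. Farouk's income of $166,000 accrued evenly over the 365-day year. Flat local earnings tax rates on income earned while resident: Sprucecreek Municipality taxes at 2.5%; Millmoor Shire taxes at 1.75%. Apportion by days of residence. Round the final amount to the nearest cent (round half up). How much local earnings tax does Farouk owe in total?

Sprucecreek Municipality, 1 Jan – 22 Nov 2023: 326 days → $166,000 × 2.5% × 326/365 = $3,706.5753
Millmoor Shire, 23 Nov – 31 Dec 2023: 39 days → $166,000 × 1.75% × 39/365 = $310.3973
Total = $4,016.9726

$4,016.97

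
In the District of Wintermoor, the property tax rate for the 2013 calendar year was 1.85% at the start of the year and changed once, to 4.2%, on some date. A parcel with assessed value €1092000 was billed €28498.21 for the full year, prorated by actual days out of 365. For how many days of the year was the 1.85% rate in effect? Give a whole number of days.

Let d = days at the first rate; then 365 − d days at the second rate.
€1092000 × [1.85%·d + 4.2%·(365−d)] / 365 = €28498.21
Solving gives d = 247, so the new rate took effect on 5 Sep 2013.

247 days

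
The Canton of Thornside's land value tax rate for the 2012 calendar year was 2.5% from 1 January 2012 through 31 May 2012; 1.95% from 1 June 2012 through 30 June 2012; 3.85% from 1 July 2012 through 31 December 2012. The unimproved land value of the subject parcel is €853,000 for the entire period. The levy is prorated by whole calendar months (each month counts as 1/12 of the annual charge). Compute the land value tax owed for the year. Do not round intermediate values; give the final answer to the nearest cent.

€26,691.79

1 January – 31 May 2012: 5 months at 2.5% → €853,000 × 2.5% × 5/12 = €8,885.4167
1 June – 30 June 2012: 1 month at 1.95% → €853,000 × 1.95% × 1/12 = €1,386.1250
1 July – 31 December 2012: 6 months at 3.85% → €853,000 × 3.85% × 6/12 = €16,420.2500
Total = €26,691.7917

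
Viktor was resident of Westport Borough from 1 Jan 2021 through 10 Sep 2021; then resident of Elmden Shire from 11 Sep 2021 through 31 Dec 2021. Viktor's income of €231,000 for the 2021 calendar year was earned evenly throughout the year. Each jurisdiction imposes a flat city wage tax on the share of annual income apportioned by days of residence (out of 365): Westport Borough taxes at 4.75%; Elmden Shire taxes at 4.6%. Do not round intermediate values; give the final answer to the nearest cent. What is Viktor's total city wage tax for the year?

€10,866.18

Westport Borough, 1 Jan – 10 Sep 2021: 253 days → €231,000 × 4.75% × 253/365 = €7,605.5959
Elmden Shire, 11 Sep – 31 Dec 2021: 112 days → €231,000 × 4.6% × 112/365 = €3,260.5808
Total = €10,866.1767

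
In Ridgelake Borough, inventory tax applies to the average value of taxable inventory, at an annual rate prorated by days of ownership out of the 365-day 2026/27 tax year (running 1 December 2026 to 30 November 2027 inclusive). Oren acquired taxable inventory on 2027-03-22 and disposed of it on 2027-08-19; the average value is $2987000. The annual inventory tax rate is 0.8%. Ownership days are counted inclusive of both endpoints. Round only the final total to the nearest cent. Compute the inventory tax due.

Days held (2027-03-22 to 2027-08-19): 151 out of 365
Tax = $2987000 × 0.8% × 151/365 = $9885.7425

$9885.74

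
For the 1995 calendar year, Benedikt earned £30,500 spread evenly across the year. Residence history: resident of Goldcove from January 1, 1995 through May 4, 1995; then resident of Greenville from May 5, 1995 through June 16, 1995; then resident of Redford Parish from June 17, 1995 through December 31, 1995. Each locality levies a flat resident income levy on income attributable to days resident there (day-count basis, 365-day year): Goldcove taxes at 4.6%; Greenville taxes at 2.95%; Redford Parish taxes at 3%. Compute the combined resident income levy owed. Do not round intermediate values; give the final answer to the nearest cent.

£1,078.99

Goldcove, January 1 – May 4, 1995: 124 days → £30,500 × 4.6% × 124/365 = £476.6356
Greenville, May 5 – June 16, 1995: 43 days → £30,500 × 2.95% × 43/365 = £105.9979
Redford Parish, June 17 – December 31, 1995: 198 days → £30,500 × 3% × 198/365 = £496.3562
Total = £1,078.9897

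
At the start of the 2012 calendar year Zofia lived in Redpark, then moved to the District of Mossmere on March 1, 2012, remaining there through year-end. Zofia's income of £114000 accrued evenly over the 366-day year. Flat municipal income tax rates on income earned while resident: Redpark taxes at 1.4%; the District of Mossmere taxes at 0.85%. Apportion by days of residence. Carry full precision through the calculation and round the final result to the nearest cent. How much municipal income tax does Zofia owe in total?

£1071.79

Redpark, January 1 – February 29, 2012: 60 days → £114000 × 1.4% × 60/366 = £261.6393
The District of Mossmere, March 1 – December 31, 2012: 306 days → £114000 × 0.85% × 306/366 = £810.1475
Total = £1071.7869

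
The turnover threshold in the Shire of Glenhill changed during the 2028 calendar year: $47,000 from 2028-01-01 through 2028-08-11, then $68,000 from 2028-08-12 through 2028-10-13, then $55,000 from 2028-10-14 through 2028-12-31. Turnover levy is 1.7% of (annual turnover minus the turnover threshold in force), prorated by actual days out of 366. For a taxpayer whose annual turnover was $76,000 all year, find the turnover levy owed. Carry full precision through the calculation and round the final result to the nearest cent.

2028-01-01 to 2028-08-11: 224 days, exemption $47,000 → ($76,000 − $47,000) × 1.7% × 224/366 = $301.7268
2028-08-12 to 2028-10-13: 63 days, exemption $68,000 → ($76,000 − $68,000) × 1.7% × 63/366 = $23.4098
2028-10-14 to 2028-12-31: 79 days, exemption $55,000 → ($76,000 − $55,000) × 1.7% × 79/366 = $77.0574
Total = $402.1940

$402.19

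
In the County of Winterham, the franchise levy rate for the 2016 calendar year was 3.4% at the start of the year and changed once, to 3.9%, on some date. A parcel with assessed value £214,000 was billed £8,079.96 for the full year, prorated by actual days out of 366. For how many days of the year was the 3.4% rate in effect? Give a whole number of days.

Let d = days at the first rate; then 366 − d days at the second rate.
£214,000 × [3.4%·d + 3.9%·(366−d)] / 366 = £8,079.96
Solving gives d = 91, so the new rate took effect on 1 April 2016.

91 days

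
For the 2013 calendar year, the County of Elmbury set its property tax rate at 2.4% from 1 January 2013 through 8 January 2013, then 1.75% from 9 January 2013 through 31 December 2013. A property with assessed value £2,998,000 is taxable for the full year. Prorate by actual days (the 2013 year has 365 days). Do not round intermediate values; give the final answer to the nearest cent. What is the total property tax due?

£52,892.11

1 January – 8 January 2013: 8 days at 2.4% → £2,998,000 × 2.4% × 8/365 = £1,577.0301
9 January – 31 December 2013: 357 days at 1.75% → £2,998,000 × 1.75% × 357/365 = £51,315.0822
Total = £52,892.1123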